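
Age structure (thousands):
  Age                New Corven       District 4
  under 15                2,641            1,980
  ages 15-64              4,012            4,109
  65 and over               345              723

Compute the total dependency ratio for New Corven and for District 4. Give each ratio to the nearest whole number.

New Corven: (2,641 + 345) / 4,012 × 100 = 2,986 / 4,012 × 100 = 74
District 4: (1,980 + 723) / 4,109 × 100 = 2,703 / 4,109 × 100 = 66

New Corven: 74
District 4: 66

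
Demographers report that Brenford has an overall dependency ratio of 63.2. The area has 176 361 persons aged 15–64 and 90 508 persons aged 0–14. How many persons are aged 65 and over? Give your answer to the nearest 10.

Aged 65 and over: 20 950

Total dependency ratio = (youth + elderly) / working-age × 100
63.2 = (90 508 + E) / 176 361 × 100
⇒ 20 950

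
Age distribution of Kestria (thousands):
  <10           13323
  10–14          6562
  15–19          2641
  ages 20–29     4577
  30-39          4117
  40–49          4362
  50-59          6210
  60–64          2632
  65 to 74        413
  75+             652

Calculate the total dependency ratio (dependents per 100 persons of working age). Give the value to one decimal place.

0–14: 13323 + 6562 = 19885
15–64: 2641 + 4577 + 4117 + 4362 + 6210 + 2632 = 24539
65+: 413 + 652 = 1065
Total dependency ratio = (19885 + 1065) / 24539 × 100 = 20950 / 24539 × 100 = 85.4

Total dependency ratio: 85.4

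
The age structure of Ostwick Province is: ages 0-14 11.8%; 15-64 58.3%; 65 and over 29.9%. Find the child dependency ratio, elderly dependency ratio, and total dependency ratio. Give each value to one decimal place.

Youth dependency ratio = 11.8 / 58.3 × 100 = 20.2
Old-age dependency ratio = 29.9 / 58.3 × 100 = 51.3
Total dependency ratio = (11.8 + 29.9) / 58.3 × 100 = 41.7 / 58.3 × 100 = 71.5

Youth dependency ratio: 20.2
Old-age dependency ratio: 51.3
Total dependency ratio: 71.5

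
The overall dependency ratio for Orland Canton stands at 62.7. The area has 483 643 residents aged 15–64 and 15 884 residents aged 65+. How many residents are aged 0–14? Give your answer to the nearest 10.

Total dependency ratio = (youth + elderly) / working-age × 100
62.7 = (Y + 15 884) / 483 643 × 100
⇒ 287 360

Aged 0–14: 287 360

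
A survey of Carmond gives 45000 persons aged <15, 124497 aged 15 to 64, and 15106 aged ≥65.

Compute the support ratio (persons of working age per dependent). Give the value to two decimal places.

Support ratio: 2.07

Support ratio = 124497 / (45000 + 15106) = 124497 / 60106 = 2.07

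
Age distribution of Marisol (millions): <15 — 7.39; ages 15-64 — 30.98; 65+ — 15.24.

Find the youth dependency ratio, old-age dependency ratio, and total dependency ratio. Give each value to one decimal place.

Youth dependency ratio: 23.9
Old-age dependency ratio: 49.2
Total dependency ratio: 73.0

Youth dependency ratio = 7.39 / 30.98 × 100 = 23.9
Old-age dependency ratio = 15.24 / 30.98 × 100 = 49.2
Total dependency ratio = (7.39 + 15.24) / 30.98 × 100 = 22.63 / 30.98 × 100 = 73.0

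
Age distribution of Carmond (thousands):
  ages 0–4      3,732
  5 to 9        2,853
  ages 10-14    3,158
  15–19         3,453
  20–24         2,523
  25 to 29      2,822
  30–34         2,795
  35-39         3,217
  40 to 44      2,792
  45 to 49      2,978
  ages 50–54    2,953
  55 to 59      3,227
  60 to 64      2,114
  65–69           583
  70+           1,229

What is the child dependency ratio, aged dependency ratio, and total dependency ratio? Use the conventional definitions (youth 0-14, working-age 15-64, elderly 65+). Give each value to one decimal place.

0–14: 3,732 + 2,853 + 3,158 = 9,743
15–64: 3,453 + 2,523 + 2,822 + 2,795 + 3,217 + 2,792 + 2,978 + 2,953 + 3,227 + 2,114 = 28,874
65+: 583 + 1,229 = 1,812
Youth dependency ratio = 9,743 / 28,874 × 100 = 33.7
Old-age dependency ratio = 1,812 / 28,874 × 100 = 6.3
Total dependency ratio = (9,743 + 1,812) / 28,874 × 100 = 11,555 / 28,874 × 100 = 40.0

Youth dependency ratio: 33.7
Old-age dependency ratio: 6.3
Total dependency ratio: 40.0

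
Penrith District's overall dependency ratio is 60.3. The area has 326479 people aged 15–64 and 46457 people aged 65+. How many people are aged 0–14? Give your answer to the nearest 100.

Total dependency ratio = (youth + elderly) / working-age × 100
60.3 = (Y + 46457) / 326479 × 100
⇒ 150400

Aged 0–14: 150400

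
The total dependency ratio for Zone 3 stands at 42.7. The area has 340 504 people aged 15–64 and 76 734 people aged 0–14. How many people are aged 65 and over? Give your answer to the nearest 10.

Aged 65 and over: 68 660

Total dependency ratio = (youth + elderly) / working-age × 100
42.7 = (76 734 + E) / 340 504 × 100
⇒ 68 660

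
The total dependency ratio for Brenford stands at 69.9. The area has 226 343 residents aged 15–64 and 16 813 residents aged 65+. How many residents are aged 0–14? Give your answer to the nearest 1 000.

Aged 0–14: 141 000

Total dependency ratio = (youth + elderly) / working-age × 100
69.9 = (Y + 16 813) / 226 343 × 100
⇒ 141 000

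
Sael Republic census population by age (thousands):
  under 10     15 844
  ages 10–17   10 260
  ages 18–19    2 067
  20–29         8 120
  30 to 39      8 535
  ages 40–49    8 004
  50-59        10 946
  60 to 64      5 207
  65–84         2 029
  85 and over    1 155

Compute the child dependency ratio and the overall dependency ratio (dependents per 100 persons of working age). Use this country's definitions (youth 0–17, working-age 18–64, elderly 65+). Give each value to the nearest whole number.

Youth dependency ratio: 61
Total dependency ratio: 68

0–17: 15 844 + 10 260 = 26 104
18–64: 2 067 + 8 120 + 8 535 + 8 004 + 10 946 + 5 207 = 42 879
65+: 2 029 + 1 155 = 3 184
Youth dependency ratio = 26 104 / 42 879 × 100 = 61
Total dependency ratio = (26 104 + 3 184) / 42 879 × 100 = 29 288 / 42 879 × 100 = 68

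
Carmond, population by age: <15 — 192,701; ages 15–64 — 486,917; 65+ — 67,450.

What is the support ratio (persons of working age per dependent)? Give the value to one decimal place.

Support ratio = 486,917 / (192,701 + 67,450) = 486,917 / 260,151 = 1.9

Support ratio: 1.9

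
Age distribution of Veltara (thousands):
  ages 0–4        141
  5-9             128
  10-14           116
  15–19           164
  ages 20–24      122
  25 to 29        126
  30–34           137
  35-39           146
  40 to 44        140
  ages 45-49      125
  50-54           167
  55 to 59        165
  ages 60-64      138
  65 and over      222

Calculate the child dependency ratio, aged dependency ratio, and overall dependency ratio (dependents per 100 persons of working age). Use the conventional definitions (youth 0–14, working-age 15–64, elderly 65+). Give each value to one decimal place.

Youth dependency ratio: 26.9
Old-age dependency ratio: 15.5
Total dependency ratio: 42.4

0–14: 141 + 128 + 116 = 385
15–64: 164 + 122 + 126 + 137 + 146 + 140 + 125 + 167 + 165 + 138 = 1,430
65+: 222
Youth dependency ratio = 385 / 1,430 × 100 = 26.9
Old-age dependency ratio = 222 / 1,430 × 100 = 15.5
Total dependency ratio = (385 + 222) / 1,430 × 100 = 607 / 1,430 × 100 = 42.4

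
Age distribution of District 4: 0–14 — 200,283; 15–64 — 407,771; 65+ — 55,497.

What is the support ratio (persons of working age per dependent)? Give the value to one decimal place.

Support ratio: 1.6

Support ratio = 407,771 / (200,283 + 55,497) = 407,771 / 255,780 = 1.6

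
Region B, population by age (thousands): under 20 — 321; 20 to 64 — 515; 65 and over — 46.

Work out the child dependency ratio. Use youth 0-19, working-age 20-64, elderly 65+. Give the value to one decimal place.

Youth dependency ratio = 321 / 515 × 100 = 62.3

Youth dependency ratio: 62.3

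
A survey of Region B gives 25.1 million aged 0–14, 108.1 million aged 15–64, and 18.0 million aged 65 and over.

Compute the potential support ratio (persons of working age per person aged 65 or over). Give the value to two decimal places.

Potential support ratio = 108.1 / 18.0 = 6.01

Potential support ratio: 6.01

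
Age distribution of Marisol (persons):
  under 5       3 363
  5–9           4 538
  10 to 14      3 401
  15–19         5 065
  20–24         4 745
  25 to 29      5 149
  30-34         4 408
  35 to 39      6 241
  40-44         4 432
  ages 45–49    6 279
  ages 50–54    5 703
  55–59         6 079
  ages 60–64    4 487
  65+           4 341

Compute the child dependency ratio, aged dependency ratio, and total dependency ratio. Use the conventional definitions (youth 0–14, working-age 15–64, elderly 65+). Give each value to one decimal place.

0–14: 3 363 + 4 538 + 3 401 = 11 302
15–64: 5 065 + 4 745 + 5 149 + 4 408 + 6 241 + 4 432 + 6 279 + 5 703 + 6 079 + 4 487 = 52 588
65+: 4 341
Youth dependency ratio = 11 302 / 52 588 × 100 = 21.5
Old-age dependency ratio = 4 341 / 52 588 × 100 = 8.3
Total dependency ratio = (11 302 + 4 341) / 52 588 × 100 = 15 643 / 52 588 × 100 = 29.7

Youth dependency ratio: 21.5
Old-age dependency ratio: 8.3
Total dependency ratio: 29.7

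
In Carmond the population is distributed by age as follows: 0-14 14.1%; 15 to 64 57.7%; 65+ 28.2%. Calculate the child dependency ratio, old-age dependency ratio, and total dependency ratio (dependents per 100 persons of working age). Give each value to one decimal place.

Youth dependency ratio = 14.1 / 57.7 × 100 = 24.4
Old-age dependency ratio = 28.2 / 57.7 × 100 = 48.9
Total dependency ratio = (14.1 + 28.2) / 57.7 × 100 = 42.3 / 57.7 × 100 = 73.3

Youth dependency ratio: 24.4
Old-age dependency ratio: 48.9
Total dependency ratio: 73.3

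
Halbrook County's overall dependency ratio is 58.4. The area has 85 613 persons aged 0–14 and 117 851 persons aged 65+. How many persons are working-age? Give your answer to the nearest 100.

Total dependency ratio = (youth + elderly) / working-age × 100
58.4 = (85 613 + 117 851) / W × 100
⇒ 348 400

Working-age: 348 400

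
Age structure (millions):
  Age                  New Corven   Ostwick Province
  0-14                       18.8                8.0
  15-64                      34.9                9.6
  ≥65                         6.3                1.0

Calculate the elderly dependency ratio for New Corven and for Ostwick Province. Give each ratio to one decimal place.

New Corven: 6.3 / 34.9 × 100 = 18.1
Ostwick Province: 1.0 / 9.6 × 100 = 10.4

New Corven: 18.1
Ostwick Province: 10.4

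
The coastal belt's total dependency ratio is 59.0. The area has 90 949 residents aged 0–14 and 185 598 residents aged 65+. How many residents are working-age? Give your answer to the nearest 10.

Total dependency ratio = (youth + elderly) / working-age × 100
59.0 = (90 949 + 185 598) / W × 100
⇒ 468 720

Working-age: 468 720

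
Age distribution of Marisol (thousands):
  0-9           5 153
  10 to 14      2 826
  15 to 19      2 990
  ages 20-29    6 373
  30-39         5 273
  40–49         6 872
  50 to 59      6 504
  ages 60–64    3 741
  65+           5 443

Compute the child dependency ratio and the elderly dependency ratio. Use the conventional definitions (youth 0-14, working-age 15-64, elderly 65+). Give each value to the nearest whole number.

Youth dependency ratio: 25
Old-age dependency ratio: 17

0–14: 5 153 + 2 826 = 7 979
15–64: 2 990 + 6 373 + 5 273 + 6 872 + 6 504 + 3 741 = 31 753
65+: 5 443
Youth dependency ratio = 7 979 / 31 753 × 100 = 25
Old-age dependency ratio = 5 443 / 31 753 × 100 = 17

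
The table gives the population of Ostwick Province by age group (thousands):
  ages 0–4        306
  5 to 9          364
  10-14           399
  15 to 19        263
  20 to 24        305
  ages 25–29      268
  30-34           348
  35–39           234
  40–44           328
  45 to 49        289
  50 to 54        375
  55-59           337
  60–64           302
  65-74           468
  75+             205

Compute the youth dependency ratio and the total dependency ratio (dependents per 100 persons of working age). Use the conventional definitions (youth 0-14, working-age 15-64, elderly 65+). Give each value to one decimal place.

Youth dependency ratio: 35.1
Total dependency ratio: 57.1

0–14: 306 + 364 + 399 = 1,069
15–64: 263 + 305 + 268 + 348 + 234 + 328 + 289 + 375 + 337 + 302 = 3,049
65+: 468 + 205 = 673
Youth dependency ratio = 1,069 / 3,049 × 100 = 35.1
Total dependency ratio = (1,069 + 673) / 3,049 × 100 = 1,742 / 3,049 × 100 = 57.1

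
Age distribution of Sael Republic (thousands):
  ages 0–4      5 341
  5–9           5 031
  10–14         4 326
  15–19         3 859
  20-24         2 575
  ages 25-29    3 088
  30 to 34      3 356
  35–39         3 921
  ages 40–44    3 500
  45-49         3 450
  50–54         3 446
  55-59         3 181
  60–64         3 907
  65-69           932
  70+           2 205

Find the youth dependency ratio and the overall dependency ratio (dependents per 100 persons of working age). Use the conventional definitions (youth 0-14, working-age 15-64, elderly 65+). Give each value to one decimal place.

Youth dependency ratio: 42.9
Total dependency ratio: 52.0

0–14: 5 341 + 5 031 + 4 326 = 14 698
15–64: 3 859 + 2 575 + 3 088 + 3 356 + 3 921 + 3 500 + 3 450 + 3 446 + 3 181 + 3 907 = 34 283
65+: 932 + 2 205 = 3 137
Youth dependency ratio = 14 698 / 34 283 × 100 = 42.9
Total dependency ratio = (14 698 + 3 137) / 34 283 × 100 = 17 835 / 34 283 × 100 = 52.0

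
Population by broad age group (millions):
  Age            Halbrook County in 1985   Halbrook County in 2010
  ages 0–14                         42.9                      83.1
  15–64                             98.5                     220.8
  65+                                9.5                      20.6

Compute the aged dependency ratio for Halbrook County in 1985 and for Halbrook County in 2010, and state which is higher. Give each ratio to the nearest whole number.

Halbrook County in 1985: 10
Halbrook County in 2010: 9
Higher: Halbrook County in 1985

Halbrook County in 1985: 9.5 / 98.5 × 100 = 10
Halbrook County in 2010: 20.6 / 220.8 × 100 = 9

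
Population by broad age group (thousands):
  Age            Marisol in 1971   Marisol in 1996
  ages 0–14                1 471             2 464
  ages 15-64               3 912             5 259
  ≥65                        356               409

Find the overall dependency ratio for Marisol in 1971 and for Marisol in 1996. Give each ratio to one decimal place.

Marisol in 1971: (1 471 + 356) / 3 912 × 100 = 1 827 / 3 912 × 100 = 46.7
Marisol in 1996: (2 464 + 409) / 5 259 × 100 = 2 873 / 5 259 × 100 = 54.6

Marisol in 1971: 46.7
Marisol in 1996: 54.6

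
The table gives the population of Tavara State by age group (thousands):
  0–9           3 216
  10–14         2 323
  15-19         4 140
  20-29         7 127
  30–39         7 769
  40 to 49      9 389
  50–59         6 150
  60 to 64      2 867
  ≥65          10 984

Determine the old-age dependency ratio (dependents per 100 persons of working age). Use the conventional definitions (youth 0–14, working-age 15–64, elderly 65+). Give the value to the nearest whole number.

0–14: 3 216 + 2 323 = 5 539
15–64: 4 140 + 7 127 + 7 769 + 9 389 + 6 150 + 2 867 = 37 442
65+: 10 984
Old-age dependency ratio = 10 984 / 37 442 × 100 = 29

Old-age dependency ratio: 29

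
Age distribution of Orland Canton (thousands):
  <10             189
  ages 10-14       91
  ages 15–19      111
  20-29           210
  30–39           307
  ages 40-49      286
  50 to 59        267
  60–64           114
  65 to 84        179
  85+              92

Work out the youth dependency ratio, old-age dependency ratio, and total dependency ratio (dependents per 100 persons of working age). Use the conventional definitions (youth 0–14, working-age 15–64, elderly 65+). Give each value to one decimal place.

0–14: 189 + 91 = 280
15–64: 111 + 210 + 307 + 286 + 267 + 114 = 1,295
65+: 179 + 92 = 271
Youth dependency ratio = 280 / 1,295 × 100 = 21.6
Old-age dependency ratio = 271 / 1,295 × 100 = 20.9
Total dependency ratio = (280 + 271) / 1,295 × 100 = 551 / 1,295 × 100 = 42.5

Youth dependency ratio: 21.6
Old-age dependency ratio: 20.9
Total dependency ratio: 42.5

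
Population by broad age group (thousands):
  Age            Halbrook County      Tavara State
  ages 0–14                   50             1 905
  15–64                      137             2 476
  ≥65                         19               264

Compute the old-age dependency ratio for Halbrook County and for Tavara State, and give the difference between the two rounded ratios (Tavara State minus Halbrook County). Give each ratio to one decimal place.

Halbrook County: 13.9
Tavara State: 10.7
Difference: -3.2

Halbrook County: 19 / 137 × 100 = 13.9
Tavara State: 264 / 2 476 × 100 = 10.7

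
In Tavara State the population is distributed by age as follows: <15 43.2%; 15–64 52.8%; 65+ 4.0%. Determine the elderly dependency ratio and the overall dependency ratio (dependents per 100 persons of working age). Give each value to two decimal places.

Old-age dependency ratio = 4.0 / 52.8 × 100 = 7.58
Total dependency ratio = (43.2 + 4.0) / 52.8 × 100 = 47.2 / 52.8 × 100 = 89.39

Old-age dependency ratio: 7.58
Total dependency ratio: 89.39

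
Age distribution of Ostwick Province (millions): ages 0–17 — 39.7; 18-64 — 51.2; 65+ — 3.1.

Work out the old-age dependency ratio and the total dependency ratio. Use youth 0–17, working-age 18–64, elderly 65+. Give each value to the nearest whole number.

Old-age dependency ratio = 3.1 / 51.2 × 100 = 6
Total dependency ratio = (39.7 + 3.1) / 51.2 × 100 = 42.8 / 51.2 × 100 = 84

Old-age dependency ratio: 6
Total dependency ratio: 84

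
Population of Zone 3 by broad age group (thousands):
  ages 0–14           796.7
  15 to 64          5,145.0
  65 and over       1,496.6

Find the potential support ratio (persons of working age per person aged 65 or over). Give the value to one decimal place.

Potential support ratio = 5,145.0 / 1,496.6 = 3.4

Potential support ratio: 3.4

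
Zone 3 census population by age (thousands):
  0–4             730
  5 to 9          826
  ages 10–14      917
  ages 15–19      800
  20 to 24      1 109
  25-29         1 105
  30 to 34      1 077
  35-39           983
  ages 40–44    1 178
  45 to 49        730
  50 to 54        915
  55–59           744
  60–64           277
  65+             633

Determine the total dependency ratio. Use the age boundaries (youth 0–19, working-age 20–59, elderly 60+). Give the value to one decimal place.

Total dependency ratio: 53.3

0–19: 730 + 826 + 917 + 800 = 3 273
20–59: 1 109 + 1 105 + 1 077 + 983 + 1 178 + 730 + 915 + 744 = 7 841
60+: 277 + 633 = 910
Total dependency ratio = (3 273 + 910) / 7 841 × 100 = 4 183 / 7 841 × 100 = 53.3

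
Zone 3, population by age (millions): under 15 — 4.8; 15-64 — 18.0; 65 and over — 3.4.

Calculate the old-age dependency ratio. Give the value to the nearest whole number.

Old-age dependency ratio: 19

Old-age dependency ratio = 3.4 / 18.0 × 100 = 19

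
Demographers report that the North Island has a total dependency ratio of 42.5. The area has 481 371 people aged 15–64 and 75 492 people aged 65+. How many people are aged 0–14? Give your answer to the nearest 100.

Total dependency ratio = (youth + elderly) / working-age × 100
42.5 = (Y + 75 492) / 481 371 × 100
⇒ 129 100

Aged 0–14: 129 100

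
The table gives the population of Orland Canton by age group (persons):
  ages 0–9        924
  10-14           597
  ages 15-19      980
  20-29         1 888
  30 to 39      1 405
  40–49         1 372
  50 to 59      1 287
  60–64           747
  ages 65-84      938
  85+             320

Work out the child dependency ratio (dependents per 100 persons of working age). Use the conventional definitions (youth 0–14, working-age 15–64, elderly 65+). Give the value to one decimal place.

0–14: 924 + 597 = 1 521
15–64: 980 + 1 888 + 1 405 + 1 372 + 1 287 + 747 = 7 679
65+: 938 + 320 = 1 258
Youth dependency ratio = 1 521 / 7 679 × 100 = 19.8

Youth dependency ratio: 19.8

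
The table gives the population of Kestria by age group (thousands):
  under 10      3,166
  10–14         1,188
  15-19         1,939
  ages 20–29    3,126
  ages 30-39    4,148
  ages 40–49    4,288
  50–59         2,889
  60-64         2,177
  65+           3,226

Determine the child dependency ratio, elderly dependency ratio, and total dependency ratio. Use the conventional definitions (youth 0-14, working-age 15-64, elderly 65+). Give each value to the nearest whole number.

Youth dependency ratio: 23
Old-age dependency ratio: 17
Total dependency ratio: 41

0–14: 3,166 + 1,188 = 4,354
15–64: 1,939 + 3,126 + 4,148 + 4,288 + 2,889 + 2,177 = 18,567
65+: 3,226
Youth dependency ratio = 4,354 / 18,567 × 100 = 23
Old-age dependency ratio = 3,226 / 18,567 × 100 = 17
Total dependency ratio = (4,354 + 3,226) / 18,567 × 100 = 7,580 / 18,567 × 100 = 41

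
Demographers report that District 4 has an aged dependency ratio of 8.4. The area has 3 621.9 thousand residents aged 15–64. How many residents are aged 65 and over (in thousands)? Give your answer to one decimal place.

Old-age dependency ratio = elderly / working-age × 100
8.4 = E / 3 621.9 × 100
⇒ 304.2

Aged 65 and over: 304.2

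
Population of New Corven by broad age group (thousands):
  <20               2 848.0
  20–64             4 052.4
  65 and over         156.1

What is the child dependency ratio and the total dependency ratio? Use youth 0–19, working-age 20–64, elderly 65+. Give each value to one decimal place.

Youth dependency ratio: 70.3
Total dependency ratio: 74.1

Youth dependency ratio = 2 848.0 / 4 052.4 × 100 = 70.3
Total dependency ratio = (2 848.0 + 156.1) / 4 052.4 × 100 = 3 004.1 / 4 052.4 × 100 = 74.1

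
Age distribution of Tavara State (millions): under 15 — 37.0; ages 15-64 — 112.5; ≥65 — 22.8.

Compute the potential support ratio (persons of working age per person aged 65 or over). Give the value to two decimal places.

Potential support ratio: 4.93

Potential support ratio = 112.5 / 22.8 = 4.93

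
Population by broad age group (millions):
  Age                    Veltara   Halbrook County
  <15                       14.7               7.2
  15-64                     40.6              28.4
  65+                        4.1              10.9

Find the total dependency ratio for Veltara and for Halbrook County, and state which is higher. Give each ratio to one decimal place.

Veltara: 46.3
Halbrook County: 63.7
Higher: Halbrook County

Veltara: (14.7 + 4.1) / 40.6 × 100 = 18.8 / 40.6 × 100 = 46.3
Halbrook County: (7.2 + 10.9) / 28.4 × 100 = 18.1 / 28.4 × 100 = 63.7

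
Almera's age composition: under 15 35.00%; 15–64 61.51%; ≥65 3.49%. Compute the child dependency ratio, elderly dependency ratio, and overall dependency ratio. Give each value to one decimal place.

Youth dependency ratio: 56.9
Old-age dependency ratio: 5.7
Total dependency ratio: 62.6

Youth dependency ratio = 35.00 / 61.51 × 100 = 56.9
Old-age dependency ratio = 3.49 / 61.51 × 100 = 5.7
Total dependency ratio = (35.00 + 3.49) / 61.51 × 100 = 38.49 / 61.51 × 100 = 62.6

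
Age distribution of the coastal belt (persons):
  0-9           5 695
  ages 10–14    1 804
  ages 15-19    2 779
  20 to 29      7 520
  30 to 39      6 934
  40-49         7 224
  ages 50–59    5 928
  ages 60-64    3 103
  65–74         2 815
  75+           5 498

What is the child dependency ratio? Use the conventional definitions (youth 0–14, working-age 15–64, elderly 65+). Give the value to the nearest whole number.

0–14: 5 695 + 1 804 = 7 499
15–64: 2 779 + 7 520 + 6 934 + 7 224 + 5 928 + 3 103 = 33 488
65+: 2 815 + 5 498 = 8 313
Youth dependency ratio = 7 499 / 33 488 × 100 = 22

Youth dependency ratio: 22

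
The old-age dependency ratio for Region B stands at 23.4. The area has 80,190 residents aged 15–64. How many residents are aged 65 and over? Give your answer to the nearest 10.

Old-age dependency ratio = elderly / working-age × 100
23.4 = E / 80,190 × 100
⇒ 18,760

Aged 65 and over: 18,760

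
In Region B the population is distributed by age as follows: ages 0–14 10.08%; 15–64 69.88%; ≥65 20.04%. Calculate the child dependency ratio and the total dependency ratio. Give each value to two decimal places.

Youth dependency ratio = 10.08 / 69.88 × 100 = 14.42
Total dependency ratio = (10.08 + 20.04) / 69.88 × 100 = 30.12 / 69.88 × 100 = 43.10

Youth dependency ratio: 14.42
Total dependency ratio: 43.10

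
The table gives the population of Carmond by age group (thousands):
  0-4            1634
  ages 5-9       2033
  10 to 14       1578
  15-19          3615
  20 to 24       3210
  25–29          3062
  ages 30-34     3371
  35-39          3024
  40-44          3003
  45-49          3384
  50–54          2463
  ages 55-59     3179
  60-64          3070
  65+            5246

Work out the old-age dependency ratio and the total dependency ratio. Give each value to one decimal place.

0–14: 1634 + 2033 + 1578 = 5245
15–64: 3615 + 3210 + 3062 + 3371 + 3024 + 3003 + 3384 + 2463 + 3179 + 3070 = 31381
65+: 5246
Old-age dependency ratio = 5246 / 31381 × 100 = 16.7
Total dependency ratio = (5245 + 5246) / 31381 × 100 = 10491 / 31381 × 100 = 33.4

Old-age dependency ratio: 16.7
Total dependency ratio: 33.4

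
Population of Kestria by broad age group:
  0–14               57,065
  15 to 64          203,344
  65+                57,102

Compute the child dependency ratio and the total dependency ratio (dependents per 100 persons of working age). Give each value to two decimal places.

Youth dependency ratio = 57,065 / 203,344 × 100 = 28.06
Total dependency ratio = (57,065 + 57,102) / 203,344 × 100 = 114,167 / 203,344 × 100 = 56.14

Youth dependency ratio: 28.06
Total dependency ratio: 56.14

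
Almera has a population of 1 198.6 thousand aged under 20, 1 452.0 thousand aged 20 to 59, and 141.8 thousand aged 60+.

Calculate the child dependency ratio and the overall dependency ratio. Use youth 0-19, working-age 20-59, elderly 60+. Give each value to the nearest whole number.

Youth dependency ratio: 83
Total dependency ratio: 92

Youth dependency ratio = 1 198.6 / 1 452.0 × 100 = 83
Total dependency ratio = (1 198.6 + 141.8) / 1 452.0 × 100 = 1 340.4 / 1 452.0 × 100 = 92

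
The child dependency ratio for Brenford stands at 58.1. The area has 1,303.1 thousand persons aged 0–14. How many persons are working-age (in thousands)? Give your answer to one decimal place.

Working-age: 2,242.9

Youth dependency ratio = youth / working-age × 100
58.1 = 1,303.1 / W × 100
⇒ 2,242.9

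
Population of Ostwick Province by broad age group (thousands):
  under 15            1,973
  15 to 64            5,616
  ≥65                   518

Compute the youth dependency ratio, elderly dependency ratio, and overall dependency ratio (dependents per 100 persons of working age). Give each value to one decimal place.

Youth dependency ratio: 35.1
Old-age dependency ratio: 9.2
Total dependency ratio: 44.4

Youth dependency ratio = 1,973 / 5,616 × 100 = 35.1
Old-age dependency ratio = 518 / 5,616 × 100 = 9.2
Total dependency ratio = (1,973 + 518) / 5,616 × 100 = 2,491 / 5,616 × 100 = 44.4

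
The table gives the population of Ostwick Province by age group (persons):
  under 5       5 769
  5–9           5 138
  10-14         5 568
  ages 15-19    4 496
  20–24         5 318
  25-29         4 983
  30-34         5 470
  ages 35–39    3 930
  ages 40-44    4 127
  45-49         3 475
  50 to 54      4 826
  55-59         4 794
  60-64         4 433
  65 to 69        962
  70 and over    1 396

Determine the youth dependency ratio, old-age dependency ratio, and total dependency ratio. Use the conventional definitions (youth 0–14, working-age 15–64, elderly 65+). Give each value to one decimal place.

0–14: 5 769 + 5 138 + 5 568 = 16 475
15–64: 4 496 + 5 318 + 4 983 + 5 470 + 3 930 + 4 127 + 3 475 + 4 826 + 4 794 + 4 433 = 45 852
65+: 962 + 1 396 = 2 358
Youth dependency ratio = 16 475 / 45 852 × 100 = 35.9
Old-age dependency ratio = 2 358 / 45 852 × 100 = 5.1
Total dependency ratio = (16 475 + 2 358) / 45 852 × 100 = 18 833 / 45 852 × 100 = 41.1

Youth dependency ratio: 35.9
Old-age dependency ratio: 5.1
Total dependency ratio: 41.1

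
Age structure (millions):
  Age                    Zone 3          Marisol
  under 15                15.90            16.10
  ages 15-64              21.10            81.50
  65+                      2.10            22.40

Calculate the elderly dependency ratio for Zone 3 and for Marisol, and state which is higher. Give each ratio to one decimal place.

Zone 3: 10.0
Marisol: 27.5
Higher: Marisol

Zone 3: 2.10 / 21.10 × 100 = 10.0
Marisol: 22.40 / 81.50 × 100 = 27.5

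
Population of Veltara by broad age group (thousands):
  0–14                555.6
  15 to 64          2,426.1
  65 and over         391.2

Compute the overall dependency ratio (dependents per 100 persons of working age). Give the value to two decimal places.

Total dependency ratio: 39.03

Total dependency ratio = (555.6 + 391.2) / 2,426.1 × 100 = 946.8 / 2,426.1 × 100 = 39.03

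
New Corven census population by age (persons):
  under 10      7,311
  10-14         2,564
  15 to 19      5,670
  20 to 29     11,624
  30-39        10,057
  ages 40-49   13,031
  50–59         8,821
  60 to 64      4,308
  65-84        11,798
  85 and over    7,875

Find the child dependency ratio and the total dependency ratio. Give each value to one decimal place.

0–14: 7,311 + 2,564 = 9,875
15–64: 5,670 + 11,624 + 10,057 + 13,031 + 8,821 + 4,308 = 53,511
65+: 11,798 + 7,875 = 19,673
Youth dependency ratio = 9,875 / 53,511 × 100 = 18.5
Total dependency ratio = (9,875 + 19,673) / 53,511 × 100 = 29,548 / 53,511 × 100 = 55.2

Youth dependency ratio: 18.5
Total dependency ratio: 55.2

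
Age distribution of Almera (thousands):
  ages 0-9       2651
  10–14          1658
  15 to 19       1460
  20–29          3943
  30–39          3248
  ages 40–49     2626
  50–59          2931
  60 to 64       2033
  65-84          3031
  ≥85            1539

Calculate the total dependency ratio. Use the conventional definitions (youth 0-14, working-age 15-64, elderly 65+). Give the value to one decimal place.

Total dependency ratio: 54.7

0–14: 2651 + 1658 = 4309
15–64: 1460 + 3943 + 3248 + 2626 + 2931 + 2033 = 16241
65+: 3031 + 1539 = 4570
Total dependency ratio = (4309 + 4570) / 16241 × 100 = 8879 / 16241 × 100 = 54.7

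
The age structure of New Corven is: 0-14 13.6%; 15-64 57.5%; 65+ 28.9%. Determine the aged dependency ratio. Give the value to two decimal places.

Old-age dependency ratio = 28.9 / 57.5 × 100 = 50.26

Old-age dependency ratio: 50.26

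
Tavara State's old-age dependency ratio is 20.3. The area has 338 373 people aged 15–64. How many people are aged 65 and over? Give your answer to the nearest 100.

Aged 65 and over: 68 700

Old-age dependency ratio = elderly / working-age × 100
20.3 = E / 338 373 × 100
⇒ 68 700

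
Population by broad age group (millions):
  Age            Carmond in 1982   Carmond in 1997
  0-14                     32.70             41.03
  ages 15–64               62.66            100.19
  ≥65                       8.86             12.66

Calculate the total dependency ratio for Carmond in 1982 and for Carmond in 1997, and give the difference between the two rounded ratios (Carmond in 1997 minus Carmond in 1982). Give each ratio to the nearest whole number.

Carmond in 1982: 66
Carmond in 1997: 54
Difference: -12

Carmond in 1982: (32.70 + 8.86) / 62.66 × 100 = 41.56 / 62.66 × 100 = 66
Carmond in 1997: (41.03 + 12.66) / 100.19 × 100 = 53.69 / 100.19 × 100 = 54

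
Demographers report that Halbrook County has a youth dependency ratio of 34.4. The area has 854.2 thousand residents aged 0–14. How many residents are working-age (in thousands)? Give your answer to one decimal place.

Youth dependency ratio = youth / working-age × 100
34.4 = 854.2 / W × 100
⇒ 2,483.1

Working-age: 2,483.1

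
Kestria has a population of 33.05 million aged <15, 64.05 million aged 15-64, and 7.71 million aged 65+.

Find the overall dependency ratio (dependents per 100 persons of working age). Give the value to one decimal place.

Total dependency ratio: 63.6

Total dependency ratio = (33.05 + 7.71) / 64.05 × 100 = 40.76 / 64.05 × 100 = 63.6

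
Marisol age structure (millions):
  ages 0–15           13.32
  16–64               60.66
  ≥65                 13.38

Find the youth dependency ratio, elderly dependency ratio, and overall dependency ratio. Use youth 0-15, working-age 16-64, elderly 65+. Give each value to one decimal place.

Youth dependency ratio = 13.32 / 60.66 × 100 = 22.0
Old-age dependency ratio = 13.38 / 60.66 × 100 = 22.1
Total dependency ratio = (13.32 + 13.38) / 60.66 × 100 = 26.70 / 60.66 × 100 = 44.0

Youth dependency ratio: 22.0
Old-age dependency ratio: 22.1
Total dependency ratio: 44.0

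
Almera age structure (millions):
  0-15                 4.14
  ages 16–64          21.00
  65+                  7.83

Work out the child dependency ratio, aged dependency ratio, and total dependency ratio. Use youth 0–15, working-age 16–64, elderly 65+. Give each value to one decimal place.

Youth dependency ratio: 19.7
Old-age dependency ratio: 37.3
Total dependency ratio: 57.0

Youth dependency ratio = 4.14 / 21.00 × 100 = 19.7
Old-age dependency ratio = 7.83 / 21.00 × 100 = 37.3
Total dependency ratio = (4.14 + 7.83) / 21.00 × 100 = 11.97 / 21.00 × 100 = 57.0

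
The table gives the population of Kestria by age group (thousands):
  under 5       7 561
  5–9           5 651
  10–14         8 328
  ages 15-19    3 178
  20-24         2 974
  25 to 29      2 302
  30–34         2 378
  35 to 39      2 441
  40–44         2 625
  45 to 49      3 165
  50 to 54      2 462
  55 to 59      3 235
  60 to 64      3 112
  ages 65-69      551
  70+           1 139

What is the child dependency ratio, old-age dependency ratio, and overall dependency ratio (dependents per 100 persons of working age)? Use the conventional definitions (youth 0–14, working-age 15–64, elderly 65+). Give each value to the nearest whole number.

0–14: 7 561 + 5 651 + 8 328 = 21 540
15–64: 3 178 + 2 974 + 2 302 + 2 378 + 2 441 + 2 625 + 3 165 + 2 462 + 3 235 + 3 112 = 27 872
65+: 551 + 1 139 = 1 690
Youth dependency ratio = 21 540 / 27 872 × 100 = 77
Old-age dependency ratio = 1 690 / 27 872 × 100 = 6
Total dependency ratio = (21 540 + 1 690) / 27 872 × 100 = 23 230 / 27 872 × 100 = 83

Youth dependency ratio: 77
Old-age dependency ratio: 6
Total dependency ratio: 83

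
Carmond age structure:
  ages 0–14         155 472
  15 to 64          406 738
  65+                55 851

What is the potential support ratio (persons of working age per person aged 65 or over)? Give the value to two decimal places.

Potential support ratio = 406 738 / 55 851 = 7.28

Potential support ratio: 7.28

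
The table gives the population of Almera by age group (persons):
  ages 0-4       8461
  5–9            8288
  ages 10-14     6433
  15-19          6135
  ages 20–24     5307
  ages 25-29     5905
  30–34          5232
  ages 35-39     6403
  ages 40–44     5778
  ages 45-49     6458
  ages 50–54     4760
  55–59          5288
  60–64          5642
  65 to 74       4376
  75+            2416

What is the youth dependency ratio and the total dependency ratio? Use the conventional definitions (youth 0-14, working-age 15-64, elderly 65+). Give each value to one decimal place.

0–14: 8461 + 8288 + 6433 = 23182
15–64: 6135 + 5307 + 5905 + 5232 + 6403 + 5778 + 6458 + 4760 + 5288 + 5642 = 56908
65+: 4376 + 2416 = 6792
Youth dependency ratio = 23182 / 56908 × 100 = 40.7
Total dependency ratio = (23182 + 6792) / 56908 × 100 = 29974 / 56908 × 100 = 52.7

Youth dependency ratio: 40.7
Total dependency ratio: 52.7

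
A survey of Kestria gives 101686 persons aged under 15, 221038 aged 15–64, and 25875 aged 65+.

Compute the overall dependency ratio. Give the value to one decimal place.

Total dependency ratio = (101686 + 25875) / 221038 × 100 = 127561 / 221038 × 100 = 57.7

Total dependency ratio: 57.7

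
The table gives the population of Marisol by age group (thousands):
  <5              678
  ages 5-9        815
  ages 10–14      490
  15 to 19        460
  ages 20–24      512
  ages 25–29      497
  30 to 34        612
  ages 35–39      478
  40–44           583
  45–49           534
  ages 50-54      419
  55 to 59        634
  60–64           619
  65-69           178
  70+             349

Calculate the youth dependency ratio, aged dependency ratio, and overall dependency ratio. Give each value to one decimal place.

0–14: 678 + 815 + 490 = 1,983
15–64: 460 + 512 + 497 + 612 + 478 + 583 + 534 + 419 + 634 + 619 = 5,348
65+: 178 + 349 = 527
Youth dependency ratio = 1,983 / 5,348 × 100 = 37.1
Old-age dependency ratio = 527 / 5,348 × 100 = 9.9
Total dependency ratio = (1,983 + 527) / 5,348 × 100 = 2,510 / 5,348 × 100 = 46.9

Youth dependency ratio: 37.1
Old-age dependency ratio: 9.9
Total dependency ratio: 46.9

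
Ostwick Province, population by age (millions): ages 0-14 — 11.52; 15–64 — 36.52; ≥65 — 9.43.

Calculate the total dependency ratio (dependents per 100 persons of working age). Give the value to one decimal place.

Total dependency ratio = (11.52 + 9.43) / 36.52 × 100 = 20.95 / 36.52 × 100 = 57.4

Total dependency ratio: 57.4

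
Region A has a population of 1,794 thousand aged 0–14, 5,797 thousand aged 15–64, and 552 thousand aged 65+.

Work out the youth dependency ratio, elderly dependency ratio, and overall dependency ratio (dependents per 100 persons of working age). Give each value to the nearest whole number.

Youth dependency ratio = 1,794 / 5,797 × 100 = 31
Old-age dependency ratio = 552 / 5,797 × 100 = 10
Total dependency ratio = (1,794 + 552) / 5,797 × 100 = 2,346 / 5,797 × 100 = 40

Youth dependency ratio: 31
Old-age dependency ratio: 10
Total dependency ratio: 40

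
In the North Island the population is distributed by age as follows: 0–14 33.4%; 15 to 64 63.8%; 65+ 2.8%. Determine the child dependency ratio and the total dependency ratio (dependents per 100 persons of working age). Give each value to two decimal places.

Youth dependency ratio = 33.4 / 63.8 × 100 = 52.35
Total dependency ratio = (33.4 + 2.8) / 63.8 × 100 = 36.2 / 63.8 × 100 = 56.74

Youth dependency ratio: 52.35
Total dependency ratio: 56.74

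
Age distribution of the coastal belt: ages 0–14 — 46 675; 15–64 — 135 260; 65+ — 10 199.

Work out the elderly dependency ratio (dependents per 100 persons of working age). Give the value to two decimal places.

Old-age dependency ratio = 10 199 / 135 260 × 100 = 7.54

Old-age dependency ratio: 7.54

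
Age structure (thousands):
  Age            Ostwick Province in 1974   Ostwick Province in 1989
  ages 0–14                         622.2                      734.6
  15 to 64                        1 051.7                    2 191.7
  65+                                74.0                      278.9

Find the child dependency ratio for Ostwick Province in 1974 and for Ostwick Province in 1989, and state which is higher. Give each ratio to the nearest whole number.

Ostwick Province in 1974: 59
Ostwick Province in 1989: 34
Higher: Ostwick Province in 1974

Ostwick Province in 1974: 622.2 / 1 051.7 × 100 = 59
Ostwick Province in 1989: 734.6 / 2 191.7 × 100 = 34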